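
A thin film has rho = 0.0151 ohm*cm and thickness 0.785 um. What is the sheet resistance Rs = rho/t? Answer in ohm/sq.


Step 1: Convert thickness to cm: t = 0.785 um = 7.8500e-05 cm
Step 2: Rs = rho / t = 0.0151 / 7.8500e-05
Step 3: Rs = 192.4 ohm/sq

192.4


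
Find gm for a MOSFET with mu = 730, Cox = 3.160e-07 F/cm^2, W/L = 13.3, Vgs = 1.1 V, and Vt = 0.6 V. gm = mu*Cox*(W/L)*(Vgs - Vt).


Step 1: Vov = Vgs - Vt = 1.1 - 0.6 = 0.5 V
Step 2: gm = mu * Cox * (W/L) * Vov
Step 3: gm = 730 * 3.160e-07 * 13.3 * 0.5 = 1.53e-03 S

1.53e-03


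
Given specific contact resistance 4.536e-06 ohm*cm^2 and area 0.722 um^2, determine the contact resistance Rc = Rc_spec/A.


Step 1: Convert area to cm^2: 0.722 um^2 = 7.2200e-09 cm^2
Step 2: Rc = Rc_spec / A = 4.536e-06 / 7.2200e-09
Step 3: Rc = 6.28e+02 ohms

6.28e+02


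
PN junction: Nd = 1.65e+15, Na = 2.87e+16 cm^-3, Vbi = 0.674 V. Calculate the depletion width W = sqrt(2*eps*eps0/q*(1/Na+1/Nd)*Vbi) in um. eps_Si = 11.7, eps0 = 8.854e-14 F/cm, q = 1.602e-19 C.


Step 1: 1/Na + 1/Nd = 1/2.87e+16 + 1/1.65e+15 = 6.40904e-16
Step 2: 2*eps*eps0/q = 2*11.7*8.854e-14/1.602e-19 = 1.293281e+07
Step 3: W^2 = 1.293281e+07 * 6.40904e-16 * 0.674 = 5.58658e-09
Step 4: W = sqrt(5.58658e-09) = 7.474e-05 cm = 0.7474 um

0.7474


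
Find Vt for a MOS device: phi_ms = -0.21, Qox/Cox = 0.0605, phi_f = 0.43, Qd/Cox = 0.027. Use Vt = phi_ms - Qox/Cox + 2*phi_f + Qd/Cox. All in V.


Step 1: Vt = phi_ms - Qox/Cox + 2*phi_f + Qd/Cox
Step 2: Vt = -0.21 - 0.0605 + 2*0.43 + 0.027
Step 3: Vt = -0.21 - 0.0605 + 0.86 + 0.027
Step 4: Vt = 0.6165 V

0.6165


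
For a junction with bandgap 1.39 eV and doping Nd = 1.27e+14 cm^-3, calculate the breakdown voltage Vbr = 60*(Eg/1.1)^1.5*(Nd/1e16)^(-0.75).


Step 1: Eg/1.1 = 1.39/1.1 = 1.263636
Step 2: (Eg/1.1)^1.5 = 1.263636^1.5 = 1.420473
Step 3: (Nd/1e16)^(-0.75) = (0.0127)^(-0.75) = 26.433046
Step 4: Vbr = 60 * 1.420473 * 26.433046 = 2252.8 V

2252.8


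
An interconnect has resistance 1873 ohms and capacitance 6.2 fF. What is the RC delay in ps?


Step 1: tau = R * C
Step 2: tau = 1873 * 6.2 fF = 1873 * 6.2e-15 F
Step 3: tau = 1.16126e-11 s = 11.6126 ps

11.6126


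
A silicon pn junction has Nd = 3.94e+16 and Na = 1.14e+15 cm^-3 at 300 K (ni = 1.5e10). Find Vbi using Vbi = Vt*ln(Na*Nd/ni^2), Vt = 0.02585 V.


Step 1: Compute Na*Nd/ni^2 = 1.14e+15 * 3.94e+16 / (1.5e10)^2 = 1.9963e+11
Step 2: ln(1.9963e+11) = 26.0197
Step 3: Vbi = 0.02585 * 26.0197 = 0.673 V

0.673


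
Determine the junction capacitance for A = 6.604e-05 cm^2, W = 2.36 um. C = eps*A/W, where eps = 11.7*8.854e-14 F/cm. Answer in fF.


Step 1: eps_Si = 11.7 * 8.854e-14 = 1.035918e-12 F/cm
Step 2: W in cm = 2.36 * 1e-4 = 2.36e-04 cm
Step 3: C = 1.035918e-12 * 6.604e-05 / 2.36e-04 = 2.898815e-13 F
Step 4: C = 289.88 fF

289.88


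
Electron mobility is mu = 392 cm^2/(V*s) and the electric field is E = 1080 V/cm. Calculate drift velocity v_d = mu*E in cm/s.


Step 1: v_d = mu * E
Step 2: v_d = 392 * 1080 = 423360
Step 3: v_d = 4.23e+05 cm/s

4.23e+05


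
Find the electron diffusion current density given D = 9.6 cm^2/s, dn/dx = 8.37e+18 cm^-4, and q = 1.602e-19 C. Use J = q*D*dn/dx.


Step 1: J = q * D * (dn/dx)
Step 2: J = 1.602e-19 * 9.6 * 8.37e+18
Step 3: J = 1.29e+01 A/cm^2

1.29e+01


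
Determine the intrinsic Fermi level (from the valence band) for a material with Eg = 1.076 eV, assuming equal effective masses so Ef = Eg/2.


Step 1: For an intrinsic semiconductor, the Fermi level sits at midgap.
Step 2: Ef = Eg / 2 = 1.076 / 2 = 0.538 eV

0.538


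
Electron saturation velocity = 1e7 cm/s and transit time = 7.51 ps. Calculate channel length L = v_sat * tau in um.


Step 1: tau in seconds = 7.51 ps * 1e-12 = 7.5100e-12 s
Step 2: L = v_sat * tau = 1e7 * 7.5100e-12 = 7.5100e-05 cm
Step 3: L in um = 7.5100e-05 * 1e4 = 0.751 um

0.751


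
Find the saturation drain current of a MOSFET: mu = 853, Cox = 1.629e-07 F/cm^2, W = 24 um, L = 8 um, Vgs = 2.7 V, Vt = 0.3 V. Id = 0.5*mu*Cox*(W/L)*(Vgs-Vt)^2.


Step 1: Overdrive voltage Vov = Vgs - Vt = 2.7 - 0.3 = 2.4 V
Step 2: W/L = 24/8 = 3
Step 3: Id = 0.5 * 853 * 1.629e-07 * 3 * 2.4^2
Step 4: Id = 1.20e-03 A

1.20e-03


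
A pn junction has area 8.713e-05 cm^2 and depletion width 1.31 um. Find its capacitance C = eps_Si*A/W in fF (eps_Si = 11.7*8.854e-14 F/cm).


Step 1: eps_Si = 11.7 * 8.854e-14 = 1.035918e-12 F/cm
Step 2: W in cm = 1.31 * 1e-4 = 1.31e-04 cm
Step 3: C = 1.035918e-12 * 8.713e-05 / 1.31e-04 = 6.890041e-13 F
Step 4: C = 689.0 fF

689.0


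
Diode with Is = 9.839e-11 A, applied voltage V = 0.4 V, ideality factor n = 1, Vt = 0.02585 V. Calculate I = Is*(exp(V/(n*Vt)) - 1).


Step 1: V/(n*Vt) = 0.4/(1*0.02585) = 15.4739
Step 2: exp(15.4739) = 5.2508e+06
Step 3: I = 9.839e-11 * (5.2508e+06 - 1) = 5.17e-04 A

5.17e-04


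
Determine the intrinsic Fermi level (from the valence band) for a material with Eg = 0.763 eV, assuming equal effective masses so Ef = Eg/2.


Step 1: For an intrinsic semiconductor, the Fermi level sits at midgap.
Step 2: Ef = Eg / 2 = 0.763 / 2 = 0.3815 eV

0.3815


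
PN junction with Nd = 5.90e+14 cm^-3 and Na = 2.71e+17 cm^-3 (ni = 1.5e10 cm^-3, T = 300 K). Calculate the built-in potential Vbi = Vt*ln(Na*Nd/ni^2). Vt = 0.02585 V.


Step 1: Compute Na*Nd/ni^2 = 2.71e+17 * 5.90e+14 / (1.5e10)^2 = 7.1062e+11
Step 2: ln(7.1062e+11) = 27.2894
Step 3: Vbi = 0.02585 * 27.2894 = 0.705 V

0.705


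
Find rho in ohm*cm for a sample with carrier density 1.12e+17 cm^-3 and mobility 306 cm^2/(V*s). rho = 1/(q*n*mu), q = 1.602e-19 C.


Step 1: sigma = q * n * mu = 1.602e-19 * 1.12e+17 * 306 = 5.49037e+00 S/cm
Step 2: rho = 1 / sigma = 1 / 5.49037e+00 = 0.1821 ohm*cm

0.1821


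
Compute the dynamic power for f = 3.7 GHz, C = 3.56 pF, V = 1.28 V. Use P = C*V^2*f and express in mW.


Step 1: V^2 = 1.28^2 = 1.6384 V^2
Step 2: P = C*V^2*f = 3.56e-12 F * 1.6384 * 3.7e9 Hz
Step 3: P = 2.15810048e-02 W
Step 4: P = 21.581 mW

21.581


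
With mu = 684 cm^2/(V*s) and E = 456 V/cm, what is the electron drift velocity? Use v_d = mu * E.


Step 1: v_d = mu * E
Step 2: v_d = 684 * 456 = 311904
Step 3: v_d = 3.12e+05 cm/s

3.12e+05


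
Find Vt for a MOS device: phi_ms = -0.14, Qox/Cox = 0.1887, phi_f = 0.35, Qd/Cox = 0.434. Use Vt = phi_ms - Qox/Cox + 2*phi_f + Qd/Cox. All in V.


Step 1: Vt = phi_ms - Qox/Cox + 2*phi_f + Qd/Cox
Step 2: Vt = -0.14 - 0.1887 + 2*0.35 + 0.434
Step 3: Vt = -0.14 - 0.1887 + 0.7 + 0.434
Step 4: Vt = 0.8053 V

0.8053


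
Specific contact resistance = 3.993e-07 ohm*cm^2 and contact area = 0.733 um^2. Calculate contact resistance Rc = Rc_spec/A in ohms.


Step 1: Convert area to cm^2: 0.733 um^2 = 7.3300e-09 cm^2
Step 2: Rc = Rc_spec / A = 3.993e-07 / 7.3300e-09
Step 3: Rc = 5.45e+01 ohms

5.45e+01


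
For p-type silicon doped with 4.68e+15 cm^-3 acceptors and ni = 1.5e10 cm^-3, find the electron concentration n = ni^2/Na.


Step 1: Majority hole concentration p ≈ Na = 4.68e+15 cm^-3
Step 2: n = ni^2 / Na = (1.5e10)^2 / 4.68e+15
Step 3: n = 4.81e+04 cm^-3

4.81e+04


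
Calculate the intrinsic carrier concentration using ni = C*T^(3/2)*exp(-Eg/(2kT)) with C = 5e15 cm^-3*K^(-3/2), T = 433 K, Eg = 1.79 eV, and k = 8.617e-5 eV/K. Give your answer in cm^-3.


Step 1: Compute kT = 8.617e-5 * 433 = 0.03731161 eV
Step 2: Exponent = -Eg/(2kT) = -1.79/(2*0.03731161) = -23.98717
Step 3: T^(3/2) = 433^1.5 = 9010.15
Step 4: ni = 5e15 * 9010.15 * exp(-23.98717) = 1.72e+09 cm^-3

1.72e+09


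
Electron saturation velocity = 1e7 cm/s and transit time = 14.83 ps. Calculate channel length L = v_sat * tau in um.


Step 1: tau in seconds = 14.83 ps * 1e-12 = 1.4830e-11 s
Step 2: L = v_sat * tau = 1e7 * 1.4830e-11 = 1.4830e-04 cm
Step 3: L in um = 1.4830e-04 * 1e4 = 1.483 um

1.483


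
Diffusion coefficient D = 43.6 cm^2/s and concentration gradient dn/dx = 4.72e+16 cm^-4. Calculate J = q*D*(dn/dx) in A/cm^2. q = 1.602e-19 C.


Step 1: J = q * D * (dn/dx)
Step 2: J = 1.602e-19 * 43.6 * 4.72e+16
Step 3: J = 3.30e-01 A/cm^2

3.30e-01


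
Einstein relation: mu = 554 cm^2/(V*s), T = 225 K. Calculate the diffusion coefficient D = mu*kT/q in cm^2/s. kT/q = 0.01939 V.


Step 1: D = mu * (kT/q)
Step 2: D = 554 * 0.01939
Step 3: D = 10.74 cm^2/s

10.74


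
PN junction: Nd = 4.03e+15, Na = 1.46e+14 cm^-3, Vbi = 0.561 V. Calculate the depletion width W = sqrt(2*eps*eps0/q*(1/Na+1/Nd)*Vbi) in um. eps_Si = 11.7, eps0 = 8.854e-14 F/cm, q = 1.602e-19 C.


Step 1: 1/Na + 1/Nd = 1/1.46e+14 + 1/4.03e+15 = 7.09745e-15
Step 2: 2*eps*eps0/q = 2*11.7*8.854e-14/1.602e-19 = 1.293281e+07
Step 3: W^2 = 1.293281e+07 * 7.09745e-15 * 0.561 = 5.14942e-08
Step 4: W = sqrt(5.14942e-08) = 2.269e-04 cm = 2.269 um

2.269


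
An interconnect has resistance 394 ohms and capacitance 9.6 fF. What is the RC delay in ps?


Step 1: tau = R * C
Step 2: tau = 394 * 9.6 fF = 394 * 9.6e-15 F
Step 3: tau = 3.7824e-12 s = 3.7824 ps

3.7824


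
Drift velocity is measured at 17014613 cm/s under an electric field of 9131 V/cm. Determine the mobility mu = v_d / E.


Step 1: mu = v_d / E
Step 2: mu = 17014613 / 9131
Step 3: mu = 1863.39 cm^2/(V*s)

1863.39


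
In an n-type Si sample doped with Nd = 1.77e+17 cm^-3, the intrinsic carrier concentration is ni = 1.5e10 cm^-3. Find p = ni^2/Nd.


Step 1: Since Nd >> ni, n ≈ Nd = 1.77e+17 cm^-3
Step 2: p = ni^2 / n = (1.5e10)^2 / 1.77e+17
Step 3: p = 2.25e20 / 1.77e+17 = 1.27e+03 cm^-3

1.27e+03


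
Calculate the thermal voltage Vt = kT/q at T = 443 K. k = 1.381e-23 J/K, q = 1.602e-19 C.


Step 1: kT = 1.381e-23 * 443 = 6.11783e-21 J
Step 2: Vt = kT/q = 6.11783e-21 / 1.602e-19
Step 3: Vt = 0.03819 V

0.03819


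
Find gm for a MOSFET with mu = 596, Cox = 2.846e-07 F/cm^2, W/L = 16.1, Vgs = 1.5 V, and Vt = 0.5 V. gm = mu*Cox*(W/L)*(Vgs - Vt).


Step 1: Vov = Vgs - Vt = 1.5 - 0.5 = 1.0 V
Step 2: gm = mu * Cox * (W/L) * Vov
Step 3: gm = 596 * 2.846e-07 * 16.1 * 1.0 = 2.73e-03 S

2.73e-03


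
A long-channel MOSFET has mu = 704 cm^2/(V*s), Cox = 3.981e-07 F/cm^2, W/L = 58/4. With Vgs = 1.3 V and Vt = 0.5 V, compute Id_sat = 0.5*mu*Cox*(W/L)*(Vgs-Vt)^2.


Step 1: Overdrive voltage Vov = Vgs - Vt = 1.3 - 0.5 = 0.8 V
Step 2: W/L = 58/4 = 14.5
Step 3: Id = 0.5 * 704 * 3.981e-07 * 14.5 * 0.8^2
Step 4: Id = 1.30e-03 A

1.30e-03


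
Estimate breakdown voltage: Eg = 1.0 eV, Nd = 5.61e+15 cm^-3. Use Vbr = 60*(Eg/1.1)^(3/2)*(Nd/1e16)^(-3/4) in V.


Step 1: Eg/1.1 = 1.0/1.1 = 0.909091
Step 2: (Eg/1.1)^1.5 = 0.909091^1.5 = 0.866784
Step 3: (Nd/1e16)^(-0.75) = (0.561)^(-0.75) = 1.542687
Step 4: Vbr = 60 * 0.866784 * 1.542687 = 80.2 V

80.2


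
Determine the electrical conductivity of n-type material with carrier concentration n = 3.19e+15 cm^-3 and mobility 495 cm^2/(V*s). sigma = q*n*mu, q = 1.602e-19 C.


Step 1: sigma = q * n * mu
Step 2: sigma = 1.602e-19 * 3.19e+15 * 495
Step 3: sigma = 2.530e-01 S/cm

2.530e-01


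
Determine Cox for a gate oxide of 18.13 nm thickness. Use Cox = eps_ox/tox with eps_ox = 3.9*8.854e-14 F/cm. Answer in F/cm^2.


Step 1: eps_ox = 3.9 * 8.854e-14 = 3.45306e-13 F/cm
Step 2: tox in cm = 18.13 nm * 1e-7 = 1.8130e-06 cm
Step 3: Cox = 3.45306e-13 / 1.8130e-06 = 1.90e-07 F/cm^2

1.90e-07


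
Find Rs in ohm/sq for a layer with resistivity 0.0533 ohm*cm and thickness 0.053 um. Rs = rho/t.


Step 1: Convert thickness to cm: t = 0.053 um = 5.3000e-06 cm
Step 2: Rs = rho / t = 0.0533 / 5.3000e-06
Step 3: Rs = 10056.6 ohm/sq

10056.6


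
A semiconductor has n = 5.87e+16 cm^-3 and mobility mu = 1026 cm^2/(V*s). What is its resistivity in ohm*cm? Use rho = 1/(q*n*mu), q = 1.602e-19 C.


Step 1: sigma = q * n * mu = 1.602e-19 * 5.87e+16 * 1026 = 9.64824e+00 S/cm
Step 2: rho = 1 / sigma = 1 / 9.64824e+00 = 0.1036 ohm*cm

0.1036


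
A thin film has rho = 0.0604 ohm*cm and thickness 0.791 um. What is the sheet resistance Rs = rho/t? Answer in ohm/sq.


Step 1: Convert thickness to cm: t = 0.791 um = 7.9100e-05 cm
Step 2: Rs = rho / t = 0.0604 / 7.9100e-05
Step 3: Rs = 763.6 ohm/sq

763.6


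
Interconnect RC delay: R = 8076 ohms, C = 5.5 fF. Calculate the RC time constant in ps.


Step 1: tau = R * C
Step 2: tau = 8076 * 5.5 fF = 8076 * 5.5e-15 F
Step 3: tau = 4.4418e-11 s = 44.418 ps

44.418


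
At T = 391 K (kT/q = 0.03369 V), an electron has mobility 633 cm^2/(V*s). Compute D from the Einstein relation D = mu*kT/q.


Step 1: D = mu * (kT/q)
Step 2: D = 633 * 0.03369
Step 3: D = 21.33 cm^2/s

21.33


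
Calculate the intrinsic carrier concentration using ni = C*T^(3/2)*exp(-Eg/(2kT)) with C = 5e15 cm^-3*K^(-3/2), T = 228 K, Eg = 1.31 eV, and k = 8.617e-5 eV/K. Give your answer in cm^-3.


Step 1: Compute kT = 8.617e-5 * 228 = 0.01964676 eV
Step 2: Exponent = -Eg/(2kT) = -1.31/(2*0.01964676) = -33.33883
Step 3: T^(3/2) = 228^1.5 = 3442.72
Step 4: ni = 5e15 * 3442.72 * exp(-33.33883) = 5.71e+04 cm^-3

5.71e+04


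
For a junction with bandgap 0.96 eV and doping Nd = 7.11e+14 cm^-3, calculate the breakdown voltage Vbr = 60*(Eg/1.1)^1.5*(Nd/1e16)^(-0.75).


Step 1: Eg/1.1 = 0.96/1.1 = 0.872727
Step 2: (Eg/1.1)^1.5 = 0.872727^1.5 = 0.815300
Step 3: (Nd/1e16)^(-0.75) = (0.0711)^(-0.75) = 7.262695
Step 4: Vbr = 60 * 0.815300 * 7.262695 = 355.3 V

355.3


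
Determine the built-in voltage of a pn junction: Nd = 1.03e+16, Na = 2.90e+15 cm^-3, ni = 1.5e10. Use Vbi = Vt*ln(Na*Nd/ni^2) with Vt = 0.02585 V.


Step 1: Compute Na*Nd/ni^2 = 2.90e+15 * 1.03e+16 / (1.5e10)^2 = 1.3276e+11
Step 2: ln(1.3276e+11) = 25.6118
Step 3: Vbi = 0.02585 * 25.6118 = 0.662 V

0.662


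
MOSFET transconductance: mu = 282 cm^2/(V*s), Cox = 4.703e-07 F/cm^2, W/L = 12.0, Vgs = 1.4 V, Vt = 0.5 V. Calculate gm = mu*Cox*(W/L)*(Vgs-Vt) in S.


Step 1: Vov = Vgs - Vt = 1.4 - 0.5 = 0.9 V
Step 2: gm = mu * Cox * (W/L) * Vov
Step 3: gm = 282 * 4.703e-07 * 12.0 * 0.9 = 1.43e-03 S

1.43e-03


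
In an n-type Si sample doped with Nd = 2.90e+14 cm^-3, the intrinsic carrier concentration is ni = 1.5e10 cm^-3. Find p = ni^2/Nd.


Step 1: Since Nd >> ni, n ≈ Nd = 2.90e+14 cm^-3
Step 2: p = ni^2 / n = (1.5e10)^2 / 2.90e+14
Step 3: p = 2.25e20 / 2.90e+14 = 7.76e+05 cm^-3

7.76e+05


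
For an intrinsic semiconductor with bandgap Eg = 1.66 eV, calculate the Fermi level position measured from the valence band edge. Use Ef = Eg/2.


Step 1: For an intrinsic semiconductor, the Fermi level sits at midgap.
Step 2: Ef = Eg / 2 = 1.66 / 2 = 0.83 eV

0.83


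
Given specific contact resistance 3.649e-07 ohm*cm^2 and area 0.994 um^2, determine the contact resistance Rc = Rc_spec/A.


Step 1: Convert area to cm^2: 0.994 um^2 = 9.9400e-09 cm^2
Step 2: Rc = Rc_spec / A = 3.649e-07 / 9.9400e-09
Step 3: Rc = 3.67e+01 ohms

3.67e+01


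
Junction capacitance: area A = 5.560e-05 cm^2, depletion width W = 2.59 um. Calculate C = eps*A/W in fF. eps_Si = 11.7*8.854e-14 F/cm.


Step 1: eps_Si = 11.7 * 8.854e-14 = 1.035918e-12 F/cm
Step 2: W in cm = 2.59 * 1e-4 = 2.59e-04 cm
Step 3: C = 1.035918e-12 * 5.560e-05 / 2.59e-04 = 2.223824e-13 F
Step 4: C = 222.38 fF

222.38


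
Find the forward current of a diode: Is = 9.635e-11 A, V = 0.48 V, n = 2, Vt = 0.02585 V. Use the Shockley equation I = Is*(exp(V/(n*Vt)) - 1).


Step 1: V/(n*Vt) = 0.48/(2*0.02585) = 9.2843
Step 2: exp(9.2843) = 1.0768e+04
Step 3: I = 9.635e-11 * (1.0768e+04 - 1) = 1.04e-06 A

1.04e-06


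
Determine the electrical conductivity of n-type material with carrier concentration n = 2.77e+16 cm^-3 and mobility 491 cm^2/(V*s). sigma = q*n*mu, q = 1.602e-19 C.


Step 1: sigma = q * n * mu
Step 2: sigma = 1.602e-19 * 2.77e+16 * 491
Step 3: sigma = 2.179e+00 S/cm

2.179e+00


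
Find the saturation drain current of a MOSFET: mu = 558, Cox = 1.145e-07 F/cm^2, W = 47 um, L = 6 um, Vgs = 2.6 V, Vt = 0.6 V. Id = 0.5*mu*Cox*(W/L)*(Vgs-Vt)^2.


Step 1: Overdrive voltage Vov = Vgs - Vt = 2.6 - 0.6 = 2.0 V
Step 2: W/L = 47/6 = 7.83333
Step 3: Id = 0.5 * 558 * 1.145e-07 * 7.83333 * 2.0^2
Step 4: Id = 1.00e-03 A

1.00e-03


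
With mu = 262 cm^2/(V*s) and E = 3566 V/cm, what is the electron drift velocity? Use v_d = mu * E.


Step 1: v_d = mu * E
Step 2: v_d = 262 * 3566 = 934292
Step 3: v_d = 9.34e+05 cm/s

9.34e+05


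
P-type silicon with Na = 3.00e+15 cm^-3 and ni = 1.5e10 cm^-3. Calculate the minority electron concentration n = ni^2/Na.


Step 1: Majority hole concentration p ≈ Na = 3.00e+15 cm^-3
Step 2: n = ni^2 / Na = (1.5e10)^2 / 3.00e+15
Step 3: n = 7.50e+04 cm^-3

7.50e+04


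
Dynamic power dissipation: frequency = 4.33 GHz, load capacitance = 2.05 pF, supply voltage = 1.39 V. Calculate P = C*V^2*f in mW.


Step 1: V^2 = 1.39^2 = 1.9321 V^2
Step 2: P = C*V^2*f = 2.05e-12 F * 1.9321 * 4.33e9 Hz
Step 3: P = 1.715028565e-02 W
Step 4: P = 17.15 mW

17.15


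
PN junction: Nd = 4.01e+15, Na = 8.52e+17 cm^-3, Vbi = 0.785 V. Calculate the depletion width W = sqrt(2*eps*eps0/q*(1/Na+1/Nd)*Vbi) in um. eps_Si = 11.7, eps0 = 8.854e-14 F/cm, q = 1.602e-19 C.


Step 1: 1/Na + 1/Nd = 1/8.52e+17 + 1/4.01e+15 = 2.50550e-16
Step 2: 2*eps*eps0/q = 2*11.7*8.854e-14/1.602e-19 = 1.293281e+07
Step 3: W^2 = 1.293281e+07 * 2.50550e-16 * 0.785 = 2.54365e-09
Step 4: W = sqrt(2.54365e-09) = 5.043e-05 cm = 0.5043 um

0.5043


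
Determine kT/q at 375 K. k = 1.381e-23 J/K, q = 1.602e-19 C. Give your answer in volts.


Step 1: kT = 1.381e-23 * 375 = 5.17875e-21 J
Step 2: Vt = kT/q = 5.17875e-21 / 1.602e-19
Step 3: Vt = 0.03233 V

0.03233


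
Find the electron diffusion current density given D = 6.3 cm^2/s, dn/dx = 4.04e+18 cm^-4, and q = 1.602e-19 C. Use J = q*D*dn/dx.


Step 1: J = q * D * (dn/dx)
Step 2: J = 1.602e-19 * 6.3 * 4.04e+18
Step 3: J = 4.08e+00 A/cm^2

4.08e+00


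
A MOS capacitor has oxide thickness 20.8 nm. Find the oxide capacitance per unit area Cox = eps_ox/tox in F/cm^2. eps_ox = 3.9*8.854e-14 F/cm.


Step 1: eps_ox = 3.9 * 8.854e-14 = 3.45306e-13 F/cm
Step 2: tox in cm = 20.8 nm * 1e-7 = 2.0800e-06 cm
Step 3: Cox = 3.45306e-13 / 2.0800e-06 = 1.66e-07 F/cm^2

1.66e-07


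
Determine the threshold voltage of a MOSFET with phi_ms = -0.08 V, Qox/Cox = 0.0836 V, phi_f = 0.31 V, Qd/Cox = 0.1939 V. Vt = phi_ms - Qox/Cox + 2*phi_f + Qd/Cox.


Step 1: Vt = phi_ms - Qox/Cox + 2*phi_f + Qd/Cox
Step 2: Vt = -0.08 - 0.0836 + 2*0.31 + 0.1939
Step 3: Vt = -0.08 - 0.0836 + 0.62 + 0.1939
Step 4: Vt = 0.6503 V

0.6503


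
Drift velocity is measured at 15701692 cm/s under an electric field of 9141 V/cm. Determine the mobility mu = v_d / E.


Step 1: mu = v_d / E
Step 2: mu = 15701692 / 9141
Step 3: mu = 1717.72 cm^2/(V*s)

1717.72


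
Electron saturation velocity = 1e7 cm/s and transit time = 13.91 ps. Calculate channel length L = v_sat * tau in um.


Step 1: tau in seconds = 13.91 ps * 1e-12 = 1.3910e-11 s
Step 2: L = v_sat * tau = 1e7 * 1.3910e-11 = 1.3910e-04 cm
Step 3: L in um = 1.3910e-04 * 1e4 = 1.391 um

1.391


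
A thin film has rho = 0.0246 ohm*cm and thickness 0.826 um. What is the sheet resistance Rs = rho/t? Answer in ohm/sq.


Step 1: Convert thickness to cm: t = 0.826 um = 8.2600e-05 cm
Step 2: Rs = rho / t = 0.0246 / 8.2600e-05
Step 3: Rs = 297.8 ohm/sq

297.8


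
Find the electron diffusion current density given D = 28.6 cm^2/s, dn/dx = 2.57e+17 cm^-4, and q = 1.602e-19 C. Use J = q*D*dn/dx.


Step 1: J = q * D * (dn/dx)
Step 2: J = 1.602e-19 * 28.6 * 2.57e+17
Step 3: J = 1.18e+00 A/cm^2

1.18e+00


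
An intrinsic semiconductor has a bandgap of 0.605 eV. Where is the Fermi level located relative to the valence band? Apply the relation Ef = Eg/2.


Step 1: For an intrinsic semiconductor, the Fermi level sits at midgap.
Step 2: Ef = Eg / 2 = 0.605 / 2 = 0.3025 eV

0.3025


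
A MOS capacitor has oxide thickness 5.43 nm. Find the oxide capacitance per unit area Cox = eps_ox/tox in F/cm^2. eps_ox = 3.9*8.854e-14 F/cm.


Step 1: eps_ox = 3.9 * 8.854e-14 = 3.45306e-13 F/cm
Step 2: tox in cm = 5.43 nm * 1e-7 = 5.4300e-07 cm
Step 3: Cox = 3.45306e-13 / 5.4300e-07 = 6.36e-07 F/cm^2

6.36e-07


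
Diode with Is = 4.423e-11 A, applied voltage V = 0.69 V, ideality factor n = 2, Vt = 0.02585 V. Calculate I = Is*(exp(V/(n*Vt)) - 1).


Step 1: V/(n*Vt) = 0.69/(2*0.02585) = 13.3462
Step 2: exp(13.3462) = 6.2543e+05
Step 3: I = 4.423e-11 * (6.2543e+05 - 1) = 2.77e-05 A

2.77e-05


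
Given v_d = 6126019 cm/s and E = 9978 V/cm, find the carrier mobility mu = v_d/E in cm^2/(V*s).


Step 1: mu = v_d / E
Step 2: mu = 6126019 / 9978
Step 3: mu = 613.95 cm^2/(V*s)

613.95


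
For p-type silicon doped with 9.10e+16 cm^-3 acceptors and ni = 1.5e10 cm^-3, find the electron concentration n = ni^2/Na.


Step 1: Majority hole concentration p ≈ Na = 9.10e+16 cm^-3
Step 2: n = ni^2 / Na = (1.5e10)^2 / 9.10e+16
Step 3: n = 2.47e+03 cm^-3

2.47e+03


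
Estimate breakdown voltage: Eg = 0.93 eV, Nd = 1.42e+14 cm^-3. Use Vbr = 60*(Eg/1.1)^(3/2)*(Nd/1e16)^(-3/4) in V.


Step 1: Eg/1.1 = 0.93/1.1 = 0.845455
Step 2: (Eg/1.1)^1.5 = 0.845455^1.5 = 0.777384
Step 3: (Nd/1e16)^(-0.75) = (0.0142)^(-0.75) = 24.309932
Step 4: Vbr = 60 * 0.777384 * 24.309932 = 1133.9 V

1133.9


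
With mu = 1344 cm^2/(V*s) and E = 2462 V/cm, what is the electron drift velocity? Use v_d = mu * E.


Step 1: v_d = mu * E
Step 2: v_d = 1344 * 2462 = 3308928
Step 3: v_d = 3.31e+06 cm/s

3.31e+06


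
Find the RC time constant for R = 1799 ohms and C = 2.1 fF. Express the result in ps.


Step 1: tau = R * C
Step 2: tau = 1799 * 2.1 fF = 1799 * 2.1e-15 F
Step 3: tau = 3.7779e-12 s = 3.7779 ps

3.7779


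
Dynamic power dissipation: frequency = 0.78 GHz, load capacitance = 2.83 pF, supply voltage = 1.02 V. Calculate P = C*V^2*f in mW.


Step 1: V^2 = 1.02^2 = 1.0404 V^2
Step 2: P = C*V^2*f = 2.83e-12 F * 1.0404 * 0.78e9 Hz
Step 3: P = 2.29657896e-03 W
Step 4: P = 2.297 mW

2.297


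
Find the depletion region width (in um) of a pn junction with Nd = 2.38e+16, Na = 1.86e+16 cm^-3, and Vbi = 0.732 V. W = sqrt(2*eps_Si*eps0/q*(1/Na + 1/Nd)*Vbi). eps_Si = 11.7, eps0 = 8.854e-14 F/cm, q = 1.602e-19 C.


Step 1: 1/Na + 1/Nd = 1/1.86e+16 + 1/2.38e+16 = 9.57802e-17
Step 2: 2*eps*eps0/q = 2*11.7*8.854e-14/1.602e-19 = 1.293281e+07
Step 3: W^2 = 1.293281e+07 * 9.57802e-17 * 0.732 = 9.06734e-10
Step 4: W = sqrt(9.06734e-10) = 3.011e-05 cm = 0.3011 um

0.3011


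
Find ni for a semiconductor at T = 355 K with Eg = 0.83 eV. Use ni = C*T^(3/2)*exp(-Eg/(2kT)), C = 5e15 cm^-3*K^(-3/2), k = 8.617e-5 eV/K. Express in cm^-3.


Step 1: Compute kT = 8.617e-5 * 355 = 0.03059035 eV
Step 2: Exponent = -Eg/(2kT) = -0.83/(2*0.03059035) = -13.56637
Step 3: T^(3/2) = 355^1.5 = 6688.71
Step 4: ni = 5e15 * 6688.71 * exp(-13.56637) = 4.29e+13 cm^-3

4.29e+13


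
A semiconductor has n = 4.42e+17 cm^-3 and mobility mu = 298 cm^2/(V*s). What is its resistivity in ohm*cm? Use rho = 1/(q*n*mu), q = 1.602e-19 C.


Step 1: sigma = q * n * mu = 1.602e-19 * 4.42e+17 * 298 = 2.11009e+01 S/cm
Step 2: rho = 1 / sigma = 1 / 2.11009e+01 = 0.04739 ohm*cm

0.04739


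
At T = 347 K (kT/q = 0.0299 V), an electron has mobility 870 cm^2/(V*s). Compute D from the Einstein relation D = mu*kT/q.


Step 1: D = mu * (kT/q)
Step 2: D = 870 * 0.0299
Step 3: D = 26.01 cm^2/s

26.01


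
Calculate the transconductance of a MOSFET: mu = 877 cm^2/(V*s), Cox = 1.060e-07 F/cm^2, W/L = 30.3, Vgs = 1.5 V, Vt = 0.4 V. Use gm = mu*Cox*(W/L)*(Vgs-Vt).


Step 1: Vov = Vgs - Vt = 1.5 - 0.4 = 1.1 V
Step 2: gm = mu * Cox * (W/L) * Vov
Step 3: gm = 877 * 1.060e-07 * 30.3 * 1.1 = 3.10e-03 S

3.10e-03


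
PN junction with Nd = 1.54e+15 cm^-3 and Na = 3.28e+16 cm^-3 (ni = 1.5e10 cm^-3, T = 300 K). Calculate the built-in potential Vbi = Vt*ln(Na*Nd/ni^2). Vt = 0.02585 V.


Step 1: Compute Na*Nd/ni^2 = 3.28e+16 * 1.54e+15 / (1.5e10)^2 = 2.2450e+11
Step 2: ln(2.2450e+11) = 26.1371
Step 3: Vbi = 0.02585 * 26.1371 = 0.676 V

0.676


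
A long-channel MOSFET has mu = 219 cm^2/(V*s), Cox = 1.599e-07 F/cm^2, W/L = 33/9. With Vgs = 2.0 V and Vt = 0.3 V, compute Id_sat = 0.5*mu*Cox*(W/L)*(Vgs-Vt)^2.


Step 1: Overdrive voltage Vov = Vgs - Vt = 2.0 - 0.3 = 1.7 V
Step 2: W/L = 33/9 = 3.66667
Step 3: Id = 0.5 * 219 * 1.599e-07 * 3.66667 * 1.7^2
Step 4: Id = 1.86e-04 A

1.86e-04


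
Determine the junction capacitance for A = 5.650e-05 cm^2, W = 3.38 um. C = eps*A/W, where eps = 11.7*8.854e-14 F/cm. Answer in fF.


Step 1: eps_Si = 11.7 * 8.854e-14 = 1.035918e-12 F/cm
Step 2: W in cm = 3.38 * 1e-4 = 3.38e-04 cm
Step 3: C = 1.035918e-12 * 5.650e-05 / 3.38e-04 = 1.731638e-13 F
Step 4: C = 173.16 fF

173.16


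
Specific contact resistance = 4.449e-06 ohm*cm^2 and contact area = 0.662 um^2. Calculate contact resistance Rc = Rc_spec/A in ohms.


Step 1: Convert area to cm^2: 0.662 um^2 = 6.6200e-09 cm^2
Step 2: Rc = Rc_spec / A = 4.449e-06 / 6.6200e-09
Step 3: Rc = 6.72e+02 ohms

6.72e+02


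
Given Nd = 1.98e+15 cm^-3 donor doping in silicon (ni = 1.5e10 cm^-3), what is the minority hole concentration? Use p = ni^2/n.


Step 1: Since Nd >> ni, n ≈ Nd = 1.98e+15 cm^-3
Step 2: p = ni^2 / n = (1.5e10)^2 / 1.98e+15
Step 3: p = 2.25e20 / 1.98e+15 = 1.14e+05 cm^-3

1.14e+05


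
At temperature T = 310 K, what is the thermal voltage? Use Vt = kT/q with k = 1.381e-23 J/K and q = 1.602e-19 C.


Step 1: kT = 1.381e-23 * 310 = 4.2811e-21 J
Step 2: Vt = kT/q = 4.2811e-21 / 1.602e-19
Step 3: Vt = 0.02672 V

0.02672


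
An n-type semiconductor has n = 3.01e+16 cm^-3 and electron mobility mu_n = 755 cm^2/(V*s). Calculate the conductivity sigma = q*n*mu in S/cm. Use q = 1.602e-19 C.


Step 1: sigma = q * n * mu
Step 2: sigma = 1.602e-19 * 3.01e+16 * 755
Step 3: sigma = 3.641e+00 S/cm

3.641e+00


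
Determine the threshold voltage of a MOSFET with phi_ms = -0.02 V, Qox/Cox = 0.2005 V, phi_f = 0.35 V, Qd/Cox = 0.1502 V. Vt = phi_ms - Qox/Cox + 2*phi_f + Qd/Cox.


Step 1: Vt = phi_ms - Qox/Cox + 2*phi_f + Qd/Cox
Step 2: Vt = -0.02 - 0.2005 + 2*0.35 + 0.1502
Step 3: Vt = -0.02 - 0.2005 + 0.7 + 0.1502
Step 4: Vt = 0.6297 V

0.6297


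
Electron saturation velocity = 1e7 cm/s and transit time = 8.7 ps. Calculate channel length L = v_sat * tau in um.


Step 1: tau in seconds = 8.7 ps * 1e-12 = 8.7000e-12 s
Step 2: L = v_sat * tau = 1e7 * 8.7000e-12 = 8.7000e-05 cm
Step 3: L in um = 8.7000e-05 * 1e4 = 0.87 um

0.87


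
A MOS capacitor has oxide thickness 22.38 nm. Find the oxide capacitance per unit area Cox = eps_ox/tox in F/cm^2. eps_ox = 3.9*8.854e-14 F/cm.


Step 1: eps_ox = 3.9 * 8.854e-14 = 3.45306e-13 F/cm
Step 2: tox in cm = 22.38 nm * 1e-7 = 2.2380e-06 cm
Step 3: Cox = 3.45306e-13 / 2.2380e-06 = 1.54e-07 F/cm^2

1.54e-07


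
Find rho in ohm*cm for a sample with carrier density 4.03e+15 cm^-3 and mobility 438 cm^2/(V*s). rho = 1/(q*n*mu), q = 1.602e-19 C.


Step 1: sigma = q * n * mu = 1.602e-19 * 4.03e+15 * 438 = 2.82775e-01 S/cm
Step 2: rho = 1 / sigma = 1 / 2.82775e-01 = 3.536 ohm*cm

3.536


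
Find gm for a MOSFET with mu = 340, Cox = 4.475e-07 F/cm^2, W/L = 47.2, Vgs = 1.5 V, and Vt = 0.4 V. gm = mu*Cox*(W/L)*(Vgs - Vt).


Step 1: Vov = Vgs - Vt = 1.5 - 0.4 = 1.1 V
Step 2: gm = mu * Cox * (W/L) * Vov
Step 3: gm = 340 * 4.475e-07 * 47.2 * 1.1 = 7.90e-03 S

7.90e-03


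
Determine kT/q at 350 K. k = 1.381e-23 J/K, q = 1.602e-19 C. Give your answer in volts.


Step 1: kT = 1.381e-23 * 350 = 4.8335e-21 J
Step 2: Vt = kT/q = 4.8335e-21 / 1.602e-19
Step 3: Vt = 0.03017 V

0.03017


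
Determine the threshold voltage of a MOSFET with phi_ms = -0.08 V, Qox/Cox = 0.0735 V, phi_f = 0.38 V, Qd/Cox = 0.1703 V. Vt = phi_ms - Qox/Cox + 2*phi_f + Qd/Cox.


Step 1: Vt = phi_ms - Qox/Cox + 2*phi_f + Qd/Cox
Step 2: Vt = -0.08 - 0.0735 + 2*0.38 + 0.1703
Step 3: Vt = -0.08 - 0.0735 + 0.76 + 0.1703
Step 4: Vt = 0.7768 V

0.7768


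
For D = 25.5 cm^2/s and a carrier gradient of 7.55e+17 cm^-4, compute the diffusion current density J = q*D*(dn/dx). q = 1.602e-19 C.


Step 1: J = q * D * (dn/dx)
Step 2: J = 1.602e-19 * 25.5 * 7.55e+17
Step 3: J = 3.08e+00 A/cm^2

3.08e+00


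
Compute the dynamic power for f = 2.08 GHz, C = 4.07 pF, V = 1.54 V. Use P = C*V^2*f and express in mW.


Step 1: V^2 = 1.54^2 = 2.3716 V^2
Step 2: P = C*V^2*f = 4.07e-12 F * 2.3716 * 2.08e9 Hz
Step 3: P = 2.007701696e-02 W
Step 4: P = 20.077 mW

20.077


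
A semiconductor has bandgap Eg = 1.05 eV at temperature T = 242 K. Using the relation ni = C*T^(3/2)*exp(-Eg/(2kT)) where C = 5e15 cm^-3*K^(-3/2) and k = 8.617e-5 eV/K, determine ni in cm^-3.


Step 1: Compute kT = 8.617e-5 * 242 = 0.02085314 eV
Step 2: Exponent = -Eg/(2kT) = -1.05/(2*0.02085314) = -25.17606
Step 3: T^(3/2) = 242^1.5 = 3764.64
Step 4: ni = 5e15 * 3764.64 * exp(-25.17606) = 2.19e+08 cm^-3

2.19e+08


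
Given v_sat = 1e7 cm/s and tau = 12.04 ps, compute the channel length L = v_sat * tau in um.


Step 1: tau in seconds = 12.04 ps * 1e-12 = 1.2040e-11 s
Step 2: L = v_sat * tau = 1e7 * 1.2040e-11 = 1.2040e-04 cm
Step 3: L in um = 1.2040e-04 * 1e4 = 1.204 um

1.204


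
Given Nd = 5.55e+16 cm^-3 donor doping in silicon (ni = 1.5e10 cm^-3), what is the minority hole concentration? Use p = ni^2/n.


Step 1: Since Nd >> ni, n ≈ Nd = 5.55e+16 cm^-3
Step 2: p = ni^2 / n = (1.5e10)^2 / 5.55e+16
Step 3: p = 2.25e20 / 5.55e+16 = 4.05e+03 cm^-3

4.05e+03


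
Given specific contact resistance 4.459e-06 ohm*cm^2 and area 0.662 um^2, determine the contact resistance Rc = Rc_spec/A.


Step 1: Convert area to cm^2: 0.662 um^2 = 6.6200e-09 cm^2
Step 2: Rc = Rc_spec / A = 4.459e-06 / 6.6200e-09
Step 3: Rc = 6.74e+02 ohms

6.74e+02


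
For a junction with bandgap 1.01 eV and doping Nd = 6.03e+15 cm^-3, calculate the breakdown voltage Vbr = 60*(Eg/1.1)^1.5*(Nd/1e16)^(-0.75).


Step 1: Eg/1.1 = 1.01/1.1 = 0.918182
Step 2: (Eg/1.1)^1.5 = 0.918182^1.5 = 0.879819
Step 3: (Nd/1e16)^(-0.75) = (0.603)^(-0.75) = 1.461376
Step 4: Vbr = 60 * 0.879819 * 1.461376 = 77.1 V

77.1


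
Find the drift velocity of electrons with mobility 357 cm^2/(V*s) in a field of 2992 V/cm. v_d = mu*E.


Step 1: v_d = mu * E
Step 2: v_d = 357 * 2992 = 1068144
Step 3: v_d = 1.07e+06 cm/s

1.07e+06


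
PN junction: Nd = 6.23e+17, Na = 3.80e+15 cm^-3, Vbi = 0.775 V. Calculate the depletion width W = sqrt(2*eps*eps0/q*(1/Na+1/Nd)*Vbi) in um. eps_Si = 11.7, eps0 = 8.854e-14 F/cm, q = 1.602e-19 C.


Step 1: 1/Na + 1/Nd = 1/3.80e+15 + 1/6.23e+17 = 2.64763e-16
Step 2: 2*eps*eps0/q = 2*11.7*8.854e-14/1.602e-19 = 1.293281e+07
Step 3: W^2 = 1.293281e+07 * 2.64763e-16 * 0.775 = 2.65370e-09
Step 4: W = sqrt(2.65370e-09) = 5.151e-05 cm = 0.5151 um

0.5151


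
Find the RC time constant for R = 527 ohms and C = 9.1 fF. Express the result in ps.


Step 1: tau = R * C
Step 2: tau = 527 * 9.1 fF = 527 * 9.1e-15 F
Step 3: tau = 4.7957e-12 s = 4.7957 ps

4.7957


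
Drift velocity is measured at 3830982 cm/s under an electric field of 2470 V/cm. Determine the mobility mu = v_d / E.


Step 1: mu = v_d / E
Step 2: mu = 3830982 / 2470
Step 3: mu = 1551.0 cm^2/(V*s)

1551.0


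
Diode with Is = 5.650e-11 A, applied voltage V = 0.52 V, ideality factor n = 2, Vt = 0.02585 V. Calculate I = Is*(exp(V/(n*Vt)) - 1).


Step 1: V/(n*Vt) = 0.52/(2*0.02585) = 10.0580
Step 2: exp(10.0580) = 2.3342e+04
Step 3: I = 5.650e-11 * (2.3342e+04 - 1) = 1.32e-06 A

1.32e-06


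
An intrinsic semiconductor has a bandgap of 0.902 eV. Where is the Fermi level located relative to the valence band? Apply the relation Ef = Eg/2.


Step 1: For an intrinsic semiconductor, the Fermi level sits at midgap.
Step 2: Ef = Eg / 2 = 0.902 / 2 = 0.451 eV

0.451


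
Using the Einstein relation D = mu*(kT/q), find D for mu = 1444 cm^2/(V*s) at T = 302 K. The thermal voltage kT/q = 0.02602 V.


Step 1: D = mu * (kT/q)
Step 2: D = 1444 * 0.02602
Step 3: D = 37.57 cm^2/s

37.57


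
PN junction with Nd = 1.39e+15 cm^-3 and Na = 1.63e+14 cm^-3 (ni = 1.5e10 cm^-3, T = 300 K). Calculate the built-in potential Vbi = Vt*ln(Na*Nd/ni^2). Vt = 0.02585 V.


Step 1: Compute Na*Nd/ni^2 = 1.63e+14 * 1.39e+15 / (1.5e10)^2 = 1.0070e+09
Step 2: ln(1.0070e+09) = 20.7302
Step 3: Vbi = 0.02585 * 20.7302 = 0.536 V

0.536


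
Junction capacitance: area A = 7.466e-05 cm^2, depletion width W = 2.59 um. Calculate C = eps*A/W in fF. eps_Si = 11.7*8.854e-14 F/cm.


Step 1: eps_Si = 11.7 * 8.854e-14 = 1.035918e-12 F/cm
Step 2: W in cm = 2.59 * 1e-4 = 2.59e-04 cm
Step 3: C = 1.035918e-12 * 7.466e-05 / 2.59e-04 = 2.986164e-13 F
Step 4: C = 298.62 fF

298.62


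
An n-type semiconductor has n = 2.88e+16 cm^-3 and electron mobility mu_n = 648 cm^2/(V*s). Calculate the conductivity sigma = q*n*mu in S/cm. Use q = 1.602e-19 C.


Step 1: sigma = q * n * mu
Step 2: sigma = 1.602e-19 * 2.88e+16 * 648
Step 3: sigma = 2.990e+00 S/cm

2.990e+00


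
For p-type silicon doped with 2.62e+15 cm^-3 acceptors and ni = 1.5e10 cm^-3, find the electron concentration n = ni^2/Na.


Step 1: Majority hole concentration p ≈ Na = 2.62e+15 cm^-3
Step 2: n = ni^2 / Na = (1.5e10)^2 / 2.62e+15
Step 3: n = 8.59e+04 cm^-3

8.59e+04


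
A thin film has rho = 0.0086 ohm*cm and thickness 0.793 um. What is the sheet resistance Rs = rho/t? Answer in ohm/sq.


Step 1: Convert thickness to cm: t = 0.793 um = 7.9300e-05 cm
Step 2: Rs = rho / t = 0.0086 / 7.9300e-05
Step 3: Rs = 108.4 ohm/sq

108.4


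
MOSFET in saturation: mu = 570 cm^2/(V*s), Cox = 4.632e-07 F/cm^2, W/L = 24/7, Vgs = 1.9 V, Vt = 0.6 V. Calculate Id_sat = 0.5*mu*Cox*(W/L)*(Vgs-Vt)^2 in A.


Step 1: Overdrive voltage Vov = Vgs - Vt = 1.9 - 0.6 = 1.3 V
Step 2: W/L = 24/7 = 3.42857
Step 3: Id = 0.5 * 570 * 4.632e-07 * 3.42857 * 1.3^2
Step 4: Id = 7.65e-04 A

7.65e-04


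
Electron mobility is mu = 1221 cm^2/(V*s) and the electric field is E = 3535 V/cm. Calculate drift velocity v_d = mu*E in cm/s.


Step 1: v_d = mu * E
Step 2: v_d = 1221 * 3535 = 4316235
Step 3: v_d = 4.32e+06 cm/s

4.32e+06


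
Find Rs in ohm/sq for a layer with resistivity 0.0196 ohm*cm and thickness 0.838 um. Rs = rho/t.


Step 1: Convert thickness to cm: t = 0.838 um = 8.3800e-05 cm
Step 2: Rs = rho / t = 0.0196 / 8.3800e-05
Step 3: Rs = 233.9 ohm/sq

233.9


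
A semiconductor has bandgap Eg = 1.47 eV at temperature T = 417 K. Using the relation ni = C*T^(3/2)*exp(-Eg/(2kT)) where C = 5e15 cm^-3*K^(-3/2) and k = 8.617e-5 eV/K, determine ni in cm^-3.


Step 1: Compute kT = 8.617e-5 * 417 = 0.03593289 eV
Step 2: Exponent = -Eg/(2kT) = -1.47/(2*0.03593289) = -20.45480
Step 3: T^(3/2) = 417^1.5 = 8515.38
Step 4: ni = 5e15 * 8515.38 * exp(-20.45480) = 5.57e+10 cm^-3

5.57e+10


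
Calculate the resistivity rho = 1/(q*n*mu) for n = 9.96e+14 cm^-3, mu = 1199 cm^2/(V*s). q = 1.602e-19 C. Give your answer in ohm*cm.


Step 1: sigma = q * n * mu = 1.602e-19 * 9.96e+14 * 1199 = 1.91311e-01 S/cm
Step 2: rho = 1 / sigma = 1 / 1.91311e-01 = 5.227 ohm*cm

5.227


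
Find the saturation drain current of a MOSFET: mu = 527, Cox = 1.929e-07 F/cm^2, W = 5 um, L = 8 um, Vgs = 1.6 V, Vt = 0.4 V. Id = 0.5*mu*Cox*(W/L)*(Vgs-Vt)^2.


Step 1: Overdrive voltage Vov = Vgs - Vt = 1.6 - 0.4 = 1.2 V
Step 2: W/L = 5/8 = 0.625
Step 3: Id = 0.5 * 527 * 1.929e-07 * 0.625 * 1.2^2
Step 4: Id = 4.57e-05 A

4.57e-05


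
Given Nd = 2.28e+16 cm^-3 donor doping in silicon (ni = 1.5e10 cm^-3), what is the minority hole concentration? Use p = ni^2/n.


Step 1: Since Nd >> ni, n ≈ Nd = 2.28e+16 cm^-3
Step 2: p = ni^2 / n = (1.5e10)^2 / 2.28e+16
Step 3: p = 2.25e20 / 2.28e+16 = 9.87e+03 cm^-3

9.87e+03


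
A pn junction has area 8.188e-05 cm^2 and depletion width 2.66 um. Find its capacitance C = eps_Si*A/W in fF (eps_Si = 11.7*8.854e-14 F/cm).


Step 1: eps_Si = 11.7 * 8.854e-14 = 1.035918e-12 F/cm
Step 2: W in cm = 2.66 * 1e-4 = 2.66e-04 cm
Step 3: C = 1.035918e-12 * 8.188e-05 / 2.66e-04 = 3.188758e-13 F
Step 4: C = 318.88 fF

318.88


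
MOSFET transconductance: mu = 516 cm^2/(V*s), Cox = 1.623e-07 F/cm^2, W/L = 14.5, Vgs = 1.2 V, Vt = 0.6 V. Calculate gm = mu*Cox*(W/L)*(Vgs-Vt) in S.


Step 1: Vov = Vgs - Vt = 1.2 - 0.6 = 0.6 V
Step 2: gm = mu * Cox * (W/L) * Vov
Step 3: gm = 516 * 1.623e-07 * 14.5 * 0.6 = 7.29e-04 S

7.29e-04


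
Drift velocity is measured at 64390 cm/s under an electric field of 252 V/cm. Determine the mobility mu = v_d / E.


Step 1: mu = v_d / E
Step 2: mu = 64390 / 252
Step 3: mu = 255.52 cm^2/(V*s)

255.52


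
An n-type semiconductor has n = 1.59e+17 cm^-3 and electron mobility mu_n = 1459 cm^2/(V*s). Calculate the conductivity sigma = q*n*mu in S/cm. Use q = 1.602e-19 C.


Step 1: sigma = q * n * mu
Step 2: sigma = 1.602e-19 * 1.59e+17 * 1459
Step 3: sigma = 3.716e+01 S/cm

3.716e+01


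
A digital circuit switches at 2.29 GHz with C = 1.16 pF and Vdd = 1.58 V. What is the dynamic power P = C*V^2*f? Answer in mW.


Step 1: V^2 = 1.58^2 = 2.4964 V^2
Step 2: P = C*V^2*f = 1.16e-12 F * 2.4964 * 2.29e9 Hz
Step 3: P = 6.63143696e-03 W
Step 4: P = 6.631 mW

6.631


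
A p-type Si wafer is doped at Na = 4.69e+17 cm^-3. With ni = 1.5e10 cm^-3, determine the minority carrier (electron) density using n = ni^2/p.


Step 1: Majority hole concentration p ≈ Na = 4.69e+17 cm^-3
Step 2: n = ni^2 / Na = (1.5e10)^2 / 4.69e+17
Step 3: n = 4.80e+02 cm^-3

4.80e+02


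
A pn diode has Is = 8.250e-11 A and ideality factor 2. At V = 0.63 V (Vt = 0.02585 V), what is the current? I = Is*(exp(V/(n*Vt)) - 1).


Step 1: V/(n*Vt) = 0.63/(2*0.02585) = 12.1857
Step 2: exp(12.1857) = 1.9597e+05
Step 3: I = 8.250e-11 * (1.9597e+05 - 1) = 1.62e-05 A

1.62e-05


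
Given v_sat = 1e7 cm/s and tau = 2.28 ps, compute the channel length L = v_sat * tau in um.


Step 1: tau in seconds = 2.28 ps * 1e-12 = 2.2800e-12 s
Step 2: L = v_sat * tau = 1e7 * 2.2800e-12 = 2.2800e-05 cm
Step 3: L in um = 2.2800e-05 * 1e4 = 0.228 um

0.228


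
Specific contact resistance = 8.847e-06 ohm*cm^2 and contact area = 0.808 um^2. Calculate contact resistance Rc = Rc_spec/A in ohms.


Step 1: Convert area to cm^2: 0.808 um^2 = 8.0800e-09 cm^2
Step 2: Rc = Rc_spec / A = 8.847e-06 / 8.0800e-09
Step 3: Rc = 1.09e+03 ohms

1.09e+03


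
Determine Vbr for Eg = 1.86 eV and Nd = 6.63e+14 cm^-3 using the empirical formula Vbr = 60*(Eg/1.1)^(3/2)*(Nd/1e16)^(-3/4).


Step 1: Eg/1.1 = 1.86/1.1 = 1.690909
Step 2: (Eg/1.1)^1.5 = 1.690909^1.5 = 2.198773
Step 3: (Nd/1e16)^(-0.75) = (0.0663)^(-0.75) = 7.653584
Step 4: Vbr = 60 * 2.198773 * 7.653584 = 1009.7 V

1009.7


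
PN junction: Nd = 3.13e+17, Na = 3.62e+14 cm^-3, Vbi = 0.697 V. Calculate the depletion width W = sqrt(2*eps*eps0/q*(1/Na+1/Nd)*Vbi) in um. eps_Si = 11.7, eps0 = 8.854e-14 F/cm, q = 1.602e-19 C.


Step 1: 1/Na + 1/Nd = 1/3.62e+14 + 1/3.13e+17 = 2.76563e-15
Step 2: 2*eps*eps0/q = 2*11.7*8.854e-14/1.602e-19 = 1.293281e+07
Step 3: W^2 = 1.293281e+07 * 2.76563e-15 * 0.697 = 2.49299e-08
Step 4: W = sqrt(2.49299e-08) = 1.579e-04 cm = 1.579 um

1.579


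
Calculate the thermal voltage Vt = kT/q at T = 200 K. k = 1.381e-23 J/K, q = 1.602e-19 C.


Step 1: kT = 1.381e-23 * 200 = 2.762e-21 J
Step 2: Vt = kT/q = 2.762e-21 / 1.602e-19
Step 3: Vt = 0.01724 V

0.01724


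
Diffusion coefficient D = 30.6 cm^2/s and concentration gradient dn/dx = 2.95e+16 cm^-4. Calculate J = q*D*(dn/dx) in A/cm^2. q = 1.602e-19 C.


Step 1: J = q * D * (dn/dx)
Step 2: J = 1.602e-19 * 30.6 * 2.95e+16
Step 3: J = 1.45e-01 A/cm^2

1.45e-01


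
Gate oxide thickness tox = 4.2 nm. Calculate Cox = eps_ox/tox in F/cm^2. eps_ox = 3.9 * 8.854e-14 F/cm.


Step 1: eps_ox = 3.9 * 8.854e-14 = 3.45306e-13 F/cm
Step 2: tox in cm = 4.2 nm * 1e-7 = 4.2000e-07 cm
Step 3: Cox = 3.45306e-13 / 4.2000e-07 = 8.22e-07 F/cm^2

8.22e-07


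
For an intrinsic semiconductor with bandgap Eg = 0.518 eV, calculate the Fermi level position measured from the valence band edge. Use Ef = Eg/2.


Step 1: For an intrinsic semiconductor, the Fermi level sits at midgap.
Step 2: Ef = Eg / 2 = 0.518 / 2 = 0.259 eV

0.259
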